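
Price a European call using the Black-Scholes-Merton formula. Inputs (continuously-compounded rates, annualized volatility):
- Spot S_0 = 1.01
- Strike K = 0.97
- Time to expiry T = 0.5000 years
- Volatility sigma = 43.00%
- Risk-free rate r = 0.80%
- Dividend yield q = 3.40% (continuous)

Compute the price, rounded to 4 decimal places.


d1 = (ln(S/K) + (r - q + 0.5*sigma^2) * T) / (sigma * sqrt(T)) = 0.24217433
d2 = d1 - sigma * sqrt(T) = -0.06188158
exp(-rT) = 0.99600799; exp(-qT) = 0.98314368
C = S_0 * exp(-qT) * N(d1) - K * exp(-rT) * N(d2)
N(d1) = 0.59567746; N(d2) = 0.47532857
C = 1.0100 * 0.98314368 * 0.59567746 - 0.9700 * 0.99600799 * 0.47532857 = 0.1323

Answer: Price = 0.1323


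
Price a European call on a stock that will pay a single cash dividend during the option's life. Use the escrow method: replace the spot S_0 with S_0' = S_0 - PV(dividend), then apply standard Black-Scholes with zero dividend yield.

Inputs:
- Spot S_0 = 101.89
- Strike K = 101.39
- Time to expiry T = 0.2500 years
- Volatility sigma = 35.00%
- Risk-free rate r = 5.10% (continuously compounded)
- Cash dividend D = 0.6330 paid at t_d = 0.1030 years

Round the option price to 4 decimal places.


Answer: Price = 7.6127

Derivation:
PV(D) = D * exp(-r * t_d) = 0.6330 * 0.99476077 = 0.62968357
S_0' = S_0 - PV(D) = 101.8900 - 0.62968357 = 101.26031643
d1 = (ln(S_0'/K) + (r + sigma^2/2)*T) / (sigma*sqrt(T)) = 0.15304357
d2 = d1 - sigma*sqrt(T) = -0.02195643
exp(-rT) = 0.98733094
N(d1) = 0.56081804; N(d2) = 0.49124135
C = S_0' * N(d1) - K * exp(-rT) * N(d2) = 101.26031643 * 0.56081804 - 101.3900 * 0.98733094 * 0.49124135 = 7.6127


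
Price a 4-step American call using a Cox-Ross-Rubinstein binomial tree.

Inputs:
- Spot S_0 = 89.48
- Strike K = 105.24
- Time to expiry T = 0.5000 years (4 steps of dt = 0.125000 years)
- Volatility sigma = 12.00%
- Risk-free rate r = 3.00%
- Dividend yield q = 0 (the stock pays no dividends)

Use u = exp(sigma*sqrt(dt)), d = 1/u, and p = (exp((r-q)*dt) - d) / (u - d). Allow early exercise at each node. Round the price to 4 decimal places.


dt = T/N = 0.125000
u = exp(sigma*sqrt(dt)) = 1.043339; d = 1/u = 0.958461
p = (exp((r-q)*dt) - d) / (u - d) = 0.533659
Discount per step: exp(-r*dt) = 0.996257
Stock lattice S(k, i) with i counting down-moves:
  k=0: S(0,0) = 89.4800
  k=1: S(1,0) = 93.3580; S(1,1) = 85.7631
  k=2: S(2,0) = 97.4041; S(2,1) = 89.4800; S(2,2) = 82.2006
  k=3: S(3,0) = 101.6255; S(3,1) = 93.3580; S(3,2) = 85.7631; S(3,3) = 78.7860
  k=4: S(4,0) = 106.0299; S(4,1) = 97.4041; S(4,2) = 89.4800; S(4,3) = 82.2006; S(4,4) = 75.5134
Terminal payoffs V(N, i) = max(S_T - K, 0):
  V(4,0) = 0.789861; V(4,1) = 0.000000; V(4,2) = 0.000000; V(4,3) = 0.000000; V(4,4) = 0.000000
Backward induction: V(k, i) = exp(-r*dt) * [p * V(k+1, i) + (1-p) * V(k+1, i+1)]; then take max(V_cont, immediate exercise) for American.
  V(3,0) = exp(-r*dt) * [p*0.789861 + (1-p)*0.000000] = 0.419939; exercise = 0.000000; V(3,0) = max -> 0.419939
  V(3,1) = exp(-r*dt) * [p*0.000000 + (1-p)*0.000000] = 0.000000; exercise = 0.000000; V(3,1) = max -> 0.000000
  V(3,2) = exp(-r*dt) * [p*0.000000 + (1-p)*0.000000] = 0.000000; exercise = 0.000000; V(3,2) = max -> 0.000000
  V(3,3) = exp(-r*dt) * [p*0.000000 + (1-p)*0.000000] = 0.000000; exercise = 0.000000; V(3,3) = max -> 0.000000
  V(2,0) = exp(-r*dt) * [p*0.419939 + (1-p)*0.000000] = 0.223265; exercise = 0.000000; V(2,0) = max -> 0.223265
  V(2,1) = exp(-r*dt) * [p*0.000000 + (1-p)*0.000000] = 0.000000; exercise = 0.000000; V(2,1) = max -> 0.000000
  V(2,2) = exp(-r*dt) * [p*0.000000 + (1-p)*0.000000] = 0.000000; exercise = 0.000000; V(2,2) = max -> 0.000000
  V(1,0) = exp(-r*dt) * [p*0.223265 + (1-p)*0.000000] = 0.118701; exercise = 0.000000; V(1,0) = max -> 0.118701
  V(1,1) = exp(-r*dt) * [p*0.000000 + (1-p)*0.000000] = 0.000000; exercise = 0.000000; V(1,1) = max -> 0.000000
  V(0,0) = exp(-r*dt) * [p*0.118701 + (1-p)*0.000000] = 0.063109; exercise = 0.000000; V(0,0) = max -> 0.063109

Answer: Price = V(0,0) = 0.0631


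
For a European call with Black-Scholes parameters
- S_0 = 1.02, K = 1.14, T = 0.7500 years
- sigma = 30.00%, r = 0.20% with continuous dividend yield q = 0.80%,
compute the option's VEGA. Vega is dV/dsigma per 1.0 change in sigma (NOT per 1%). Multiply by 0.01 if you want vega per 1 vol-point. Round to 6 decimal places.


d1 = -0.3155243667; d2 = -0.5753319878
phi(d1) = 0.3795699619; exp(-qT) = 0.9940179641; exp(-rT) = 0.9985011244
Vega = S * exp(-qT) * phi(d1) * sqrt(T) = 1.0200 * 0.9940179641 * 0.3795699619 * 0.8660254038 = 0.333286

Answer: Vega = 0.333286


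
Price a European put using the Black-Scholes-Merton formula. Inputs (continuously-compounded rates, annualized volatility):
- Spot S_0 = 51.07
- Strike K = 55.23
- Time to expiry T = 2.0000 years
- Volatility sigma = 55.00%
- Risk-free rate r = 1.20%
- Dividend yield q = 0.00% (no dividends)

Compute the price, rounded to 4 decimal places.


Answer: Price = 17.3499

Derivation:
d1 = (ln(S/K) + (r - q + 0.5*sigma^2) * T) / (sigma * sqrt(T)) = 0.31908638
d2 = d1 - sigma * sqrt(T) = -0.45873108
exp(-rT) = 0.97628571; exp(-qT) = 1.00000000
P = K * exp(-rT) * N(-d2) - S_0 * exp(-qT) * N(-d1)
N(-d1) = 0.37483051; N(-d2) = 0.67678635
P = 55.2300 * 0.97628571 * 0.67678635 - 51.0700 * 1.00000000 * 0.37483051 = 17.3499


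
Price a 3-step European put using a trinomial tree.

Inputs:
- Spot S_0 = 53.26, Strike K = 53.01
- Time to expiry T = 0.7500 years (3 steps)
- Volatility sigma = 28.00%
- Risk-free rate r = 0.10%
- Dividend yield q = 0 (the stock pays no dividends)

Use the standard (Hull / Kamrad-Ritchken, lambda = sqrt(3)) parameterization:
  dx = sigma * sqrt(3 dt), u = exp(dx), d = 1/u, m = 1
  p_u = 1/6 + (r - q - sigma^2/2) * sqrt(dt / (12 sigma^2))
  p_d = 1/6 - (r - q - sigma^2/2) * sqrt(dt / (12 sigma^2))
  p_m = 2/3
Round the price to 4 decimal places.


Answer: Price = V(0,0) = 4.5367

Derivation:
dt = T/N = 0.250000; dx = sigma*sqrt(3*dt) = 0.242487
u = exp(dx) = 1.274415; d = 1/u = 0.784674
p_u = 0.146975, p_m = 0.666667, p_d = 0.186358
Discount per step: exp(-r*dt) = 0.999750
Stock lattice S(k, j) with j the centered position index:
  k=0: S(0,+0) = 53.2600
  k=1: S(1,-1) = 41.7917; S(1,+0) = 53.2600; S(1,+1) = 67.8753
  k=2: S(2,-2) = 32.7929; S(2,-1) = 41.7917; S(2,+0) = 53.2600; S(2,+1) = 67.8753; S(2,+2) = 86.5013
  k=3: S(3,-3) = 25.7317; S(3,-2) = 32.7929; S(3,-1) = 41.7917; S(3,+0) = 53.2600; S(3,+1) = 67.8753; S(3,+2) = 86.5013; S(3,+3) = 110.2386
Terminal payoffs V(N, j) = max(K - S_T, 0):
  V(3,-3) = 27.278286; V(3,-2) = 20.217122; V(3,-1) = 11.218270; V(3,+0) = 0.000000; V(3,+1) = 0.000000; V(3,+2) = 0.000000; V(3,+3) = 0.000000
Backward induction: V(k, j) = exp(-r*dt) * [p_u * V(k+1, j+1) + p_m * V(k+1, j) + p_d * V(k+1, j-1)]
  V(2,-2) = exp(-r*dt) * [p_u*11.218270 + p_m*20.217122 + p_d*27.278286] = 20.205372
  V(2,-1) = exp(-r*dt) * [p_u*0.000000 + p_m*11.218270 + p_d*20.217122] = 11.243667
  V(2,+0) = exp(-r*dt) * [p_u*0.000000 + p_m*0.000000 + p_d*11.218270] = 2.090097
  V(2,+1) = exp(-r*dt) * [p_u*0.000000 + p_m*0.000000 + p_d*0.000000] = 0.000000
  V(2,+2) = exp(-r*dt) * [p_u*0.000000 + p_m*0.000000 + p_d*0.000000] = 0.000000
  V(1,-1) = exp(-r*dt) * [p_u*2.090097 + p_m*11.243667 + p_d*20.205372] = 11.565519
  V(1,+0) = exp(-r*dt) * [p_u*0.000000 + p_m*2.090097 + p_d*11.243667] = 3.487878
  V(1,+1) = exp(-r*dt) * [p_u*0.000000 + p_m*0.000000 + p_d*2.090097] = 0.389410
  V(0,+0) = exp(-r*dt) * [p_u*0.389410 + p_m*3.487878 + p_d*11.565519] = 4.536683


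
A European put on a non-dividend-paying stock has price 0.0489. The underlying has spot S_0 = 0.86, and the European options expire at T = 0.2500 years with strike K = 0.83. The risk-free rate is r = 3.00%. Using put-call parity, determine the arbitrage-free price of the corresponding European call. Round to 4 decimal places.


Answer: Call price = 0.0851

Derivation:
Put-call parity: C - P = S_0 * exp(-qT) - K * exp(-rT).
S_0 * exp(-qT) = 0.8600 * 1.00000000 = 0.86000000
K * exp(-rT) = 0.8300 * 0.99252805 = 0.82379829
C = P + S*exp(-qT) - K*exp(-rT)
C = 0.0489 + 0.86000000 - 0.82379829 = 0.0851


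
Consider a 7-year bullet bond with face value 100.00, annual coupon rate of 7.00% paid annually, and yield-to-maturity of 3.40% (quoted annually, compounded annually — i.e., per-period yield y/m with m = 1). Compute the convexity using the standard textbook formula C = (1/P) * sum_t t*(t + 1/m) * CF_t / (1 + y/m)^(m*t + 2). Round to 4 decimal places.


Coupon per period c = face * coupon_rate / m = 7.000000
Periods per year m = 1; per-period yield y/m = 0.034000
Number of cashflows N = 7
Cashflows (t years, CF_t, discount factor 1/(1+y/m)^(m*t), PV):
  t = 1.0000: CF_t = 7.000000, DF = 0.967118, PV = 6.769826
  t = 2.0000: CF_t = 7.000000, DF = 0.935317, PV = 6.547220
  t = 3.0000: CF_t = 7.000000, DF = 0.904562, PV = 6.331935
  t = 4.0000: CF_t = 7.000000, DF = 0.874818, PV = 6.123728
  t = 5.0000: CF_t = 7.000000, DF = 0.846052, PV = 5.922367
  t = 6.0000: CF_t = 7.000000, DF = 0.818233, PV = 5.727628
  t = 7.0000: CF_t = 107.000000, DF = 0.791327, PV = 84.672037
Price P = sum_t PV_t = 122.094741
Convexity numerator sum_t t*(t + 1/m) * CF_t / (1+y/m)^(m*t + 2):
  t = 1.0000: term = 12.663869
  t = 2.0000: term = 36.742367
  t = 3.0000: term = 71.068409
  t = 4.0000: term = 114.552561
  t = 5.0000: term = 166.178764
  t = 6.0000: term = 225.000260
  t = 7.0000: term = 4434.931904
Convexity = (1/P) * sum = 5061.138135 / 122.094741 = 41.452548

Answer: Convexity = 41.4525


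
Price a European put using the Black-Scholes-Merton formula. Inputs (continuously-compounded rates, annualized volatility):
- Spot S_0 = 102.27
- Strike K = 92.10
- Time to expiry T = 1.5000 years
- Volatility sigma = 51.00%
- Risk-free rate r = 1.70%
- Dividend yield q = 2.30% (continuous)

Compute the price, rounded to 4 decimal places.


Answer: Price = 18.8716

Derivation:
d1 = (ln(S/K) + (r - q + 0.5*sigma^2) * T) / (sigma * sqrt(T)) = 0.46558945
d2 = d1 - sigma * sqrt(T) = -0.15903043
exp(-rT) = 0.97482238; exp(-qT) = 0.96608834
P = K * exp(-rT) * N(-d2) - S_0 * exp(-qT) * N(-d1)
N(-d1) = 0.32075470; N(-d2) = 0.56317755
P = 92.1000 * 0.97482238 * 0.56317755 - 102.2700 * 0.96608834 * 0.32075470 = 18.8716


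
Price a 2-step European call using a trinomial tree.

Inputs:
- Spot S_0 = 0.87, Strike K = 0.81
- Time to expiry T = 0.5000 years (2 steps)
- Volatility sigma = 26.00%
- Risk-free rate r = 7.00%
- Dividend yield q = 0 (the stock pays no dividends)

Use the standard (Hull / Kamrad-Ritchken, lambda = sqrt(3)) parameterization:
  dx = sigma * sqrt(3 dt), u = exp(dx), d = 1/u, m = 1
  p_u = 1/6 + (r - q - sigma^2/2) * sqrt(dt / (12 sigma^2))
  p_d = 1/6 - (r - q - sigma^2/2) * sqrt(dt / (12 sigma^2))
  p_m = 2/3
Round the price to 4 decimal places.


dt = T/N = 0.250000; dx = sigma*sqrt(3*dt) = 0.225167
u = exp(dx) = 1.252531; d = 1/u = 0.798383
p_u = 0.186763, p_m = 0.666667, p_d = 0.146570
Discount per step: exp(-r*dt) = 0.982652
Stock lattice S(k, j) with j the centered position index:
  k=0: S(0,+0) = 0.8700
  k=1: S(1,-1) = 0.6946; S(1,+0) = 0.8700; S(1,+1) = 1.0897
  k=2: S(2,-2) = 0.5546; S(2,-1) = 0.6946; S(2,+0) = 0.8700; S(2,+1) = 1.0897; S(2,+2) = 1.3649
Terminal payoffs V(N, j) = max(S_T - K, 0):
  V(2,-2) = 0.000000; V(2,-1) = 0.000000; V(2,+0) = 0.060000; V(2,+1) = 0.279702; V(2,+2) = 0.554886
Backward induction: V(k, j) = exp(-r*dt) * [p_u * V(k+1, j+1) + p_m * V(k+1, j) + p_d * V(k+1, j-1)]
  V(1,-1) = exp(-r*dt) * [p_u*0.060000 + p_m*0.000000 + p_d*0.000000] = 0.011011
  V(1,+0) = exp(-r*dt) * [p_u*0.279702 + p_m*0.060000 + p_d*0.000000] = 0.090638
  V(1,+1) = exp(-r*dt) * [p_u*0.554886 + p_m*0.279702 + p_d*0.060000] = 0.293709
  V(0,+0) = exp(-r*dt) * [p_u*0.293709 + p_m*0.090638 + p_d*0.011011] = 0.114865

Answer: Price = V(0,0) = 0.1149


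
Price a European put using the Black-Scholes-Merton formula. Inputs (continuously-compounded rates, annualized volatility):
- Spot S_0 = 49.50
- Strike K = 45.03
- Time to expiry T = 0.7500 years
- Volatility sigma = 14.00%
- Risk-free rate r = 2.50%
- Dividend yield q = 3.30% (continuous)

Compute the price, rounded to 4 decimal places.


Answer: Price = 0.7581

Derivation:
d1 = (ln(S/K) + (r - q + 0.5*sigma^2) * T) / (sigma * sqrt(T)) = 0.79174298
d2 = d1 - sigma * sqrt(T) = 0.67049943
exp(-rT) = 0.98142469; exp(-qT) = 0.97555377
P = K * exp(-rT) * N(-d2) - S_0 * exp(-qT) * N(-d1)
N(-d1) = 0.21425528; N(-d2) = 0.25126974
P = 45.0300 * 0.98142469 * 0.25126974 - 49.5000 * 0.97555377 * 0.21425528 = 0.7581


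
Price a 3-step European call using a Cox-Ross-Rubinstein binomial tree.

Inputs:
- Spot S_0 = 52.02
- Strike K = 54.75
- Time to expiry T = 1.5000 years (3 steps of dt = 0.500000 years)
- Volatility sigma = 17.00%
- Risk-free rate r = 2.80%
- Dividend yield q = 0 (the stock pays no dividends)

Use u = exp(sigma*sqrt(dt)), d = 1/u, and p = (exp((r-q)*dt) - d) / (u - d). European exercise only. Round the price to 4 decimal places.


dt = T/N = 0.500000
u = exp(sigma*sqrt(dt)) = 1.127732; d = 1/u = 0.886736
p = (exp((r-q)*dt) - d) / (u - d) = 0.528485
Discount per step: exp(-r*dt) = 0.986098
Stock lattice S(k, i) with i counting down-moves:
  k=0: S(0,0) = 52.0200
  k=1: S(1,0) = 58.6646; S(1,1) = 46.1280
  k=2: S(2,0) = 66.1579; S(2,1) = 52.0200; S(2,2) = 40.9033
  k=3: S(3,0) = 74.6084; S(3,1) = 58.6646; S(3,2) = 46.1280; S(3,3) = 36.2705
Terminal payoffs V(N, i) = max(S_T - K, 0):
  V(3,0) = 19.858371; V(3,1) = 3.914596; V(3,2) = 0.000000; V(3,3) = 0.000000
Backward induction: V(k, i) = exp(-r*dt) * [p * V(k+1, i) + (1-p) * V(k+1, i+1)].
  V(2,0) = exp(-r*dt) * [p*19.858371 + (1-p)*3.914596] = 12.169076
  V(2,1) = exp(-r*dt) * [p*3.914596 + (1-p)*0.000000] = 2.040044
  V(2,2) = exp(-r*dt) * [p*0.000000 + (1-p)*0.000000] = 0.000000
  V(1,0) = exp(-r*dt) * [p*12.169076 + (1-p)*2.040044] = 7.290303
  V(1,1) = exp(-r*dt) * [p*2.040044 + (1-p)*0.000000] = 1.063144
  V(0,0) = exp(-r*dt) * [p*7.290303 + (1-p)*1.063144] = 4.293571

Answer: Price = V(0,0) = 4.2936


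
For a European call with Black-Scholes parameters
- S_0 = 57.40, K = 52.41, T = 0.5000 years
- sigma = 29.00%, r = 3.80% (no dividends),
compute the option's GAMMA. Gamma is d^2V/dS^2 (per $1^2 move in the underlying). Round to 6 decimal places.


d1 = 0.6386973236; d2 = 0.4336363571
phi(d1) = 0.3253331096; exp(-qT) = 1.0000000000; exp(-rT) = 0.9811793622
Gamma = exp(-qT) * phi(d1) / (S * sigma * sqrt(T)) = 1.0000000000 * 0.3253331096 / (57.4000 * 0.2900 * 0.7071067812) = 0.027640

Answer: Gamma = 0.027640


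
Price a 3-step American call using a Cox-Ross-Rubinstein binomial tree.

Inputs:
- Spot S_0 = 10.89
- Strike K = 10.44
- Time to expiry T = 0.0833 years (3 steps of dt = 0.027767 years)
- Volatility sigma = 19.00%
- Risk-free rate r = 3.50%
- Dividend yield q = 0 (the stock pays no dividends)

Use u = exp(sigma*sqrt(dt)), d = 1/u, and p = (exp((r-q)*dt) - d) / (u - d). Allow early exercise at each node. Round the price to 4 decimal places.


Answer: Price = V(0,0) = 0.5443

Derivation:
dt = T/N = 0.027767
u = exp(sigma*sqrt(dt)) = 1.032167; d = 1/u = 0.968836
p = (exp((r-q)*dt) - d) / (u - d) = 0.507438
Discount per step: exp(-r*dt) = 0.999029
Stock lattice S(k, i) with i counting down-moves:
  k=0: S(0,0) = 10.8900
  k=1: S(1,0) = 11.2403; S(1,1) = 10.5506
  k=2: S(2,0) = 11.6019; S(2,1) = 10.8900; S(2,2) = 10.2218
  k=3: S(3,0) = 11.9751; S(3,1) = 11.2403; S(3,2) = 10.5506; S(3,3) = 9.9033
Terminal payoffs V(N, i) = max(S_T - K, 0):
  V(3,0) = 1.535057; V(3,1) = 0.800297; V(3,2) = 0.110620; V(3,3) = 0.000000
Backward induction: V(k, i) = exp(-r*dt) * [p * V(k+1, i) + (1-p) * V(k+1, i+1)]; then take max(V_cont, immediate exercise) for American.
  V(2,0) = exp(-r*dt) * [p*1.535057 + (1-p)*0.800297] = 1.172003; exercise = 1.161862; V(2,0) = max -> 1.172003
  V(2,1) = exp(-r*dt) * [p*0.800297 + (1-p)*0.110620] = 0.460141; exercise = 0.450000; V(2,1) = max -> 0.460141
  V(2,2) = exp(-r*dt) * [p*0.110620 + (1-p)*0.000000] = 0.056078; exercise = 0.000000; V(2,2) = max -> 0.056078
  V(1,0) = exp(-r*dt) * [p*1.172003 + (1-p)*0.460141] = 0.820569; exercise = 0.800297; V(1,0) = max -> 0.820569
  V(1,1) = exp(-r*dt) * [p*0.460141 + (1-p)*0.056078] = 0.260861; exercise = 0.110620; V(1,1) = max -> 0.260861
  V(0,0) = exp(-r*dt) * [p*0.820569 + (1-p)*0.260861] = 0.544349; exercise = 0.450000; V(0,0) = max -> 0.544349


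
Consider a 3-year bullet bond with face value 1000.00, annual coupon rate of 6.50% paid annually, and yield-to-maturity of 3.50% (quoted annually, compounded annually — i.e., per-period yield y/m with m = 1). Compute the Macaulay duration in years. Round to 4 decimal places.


Answer: Macaulay duration = 2.8282 years

Derivation:
Coupon per period c = face * coupon_rate / m = 65.000000
Periods per year m = 1; per-period yield y/m = 0.035000
Number of cashflows N = 3
Cashflows (t years, CF_t, discount factor 1/(1+y/m)^(m*t), PV):
  t = 1.0000: CF_t = 65.000000, DF = 0.966184, PV = 62.801932
  t = 2.0000: CF_t = 65.000000, DF = 0.933511, PV = 60.678196
  t = 3.0000: CF_t = 1065.000000, DF = 0.901943, PV = 960.568982
Price P = sum_t PV_t = 1084.049109
Macaulay numerator sum_t t * PV_t:
  t * PV_t at t = 1.0000: 62.801932
  t * PV_t at t = 2.0000: 121.356391
  t * PV_t at t = 3.0000: 2881.706945
Macaulay duration D = (sum_t t * PV_t) / P = 3065.865268 / 1084.049109 = 2.828161


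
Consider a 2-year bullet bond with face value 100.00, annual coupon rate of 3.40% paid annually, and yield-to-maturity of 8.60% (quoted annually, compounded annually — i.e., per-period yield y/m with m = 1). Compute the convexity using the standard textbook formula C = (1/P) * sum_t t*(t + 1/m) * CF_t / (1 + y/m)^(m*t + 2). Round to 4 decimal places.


Coupon per period c = face * coupon_rate / m = 3.400000
Periods per year m = 1; per-period yield y/m = 0.086000
Number of cashflows N = 2
Cashflows (t years, CF_t, discount factor 1/(1+y/m)^(m*t), PV):
  t = 1.0000: CF_t = 3.400000, DF = 0.920810, PV = 3.130755
  t = 2.0000: CF_t = 103.400000, DF = 0.847892, PV = 87.671995
Price P = sum_t PV_t = 90.802750
Convexity numerator sum_t t*(t + 1/m) * CF_t / (1+y/m)^(m*t + 2):
  t = 1.0000: term = 5.309082
  t = 2.0000: term = 446.018105
Convexity = (1/P) * sum = 451.327187 / 90.802750 = 4.970413

Answer: Convexity = 4.9704


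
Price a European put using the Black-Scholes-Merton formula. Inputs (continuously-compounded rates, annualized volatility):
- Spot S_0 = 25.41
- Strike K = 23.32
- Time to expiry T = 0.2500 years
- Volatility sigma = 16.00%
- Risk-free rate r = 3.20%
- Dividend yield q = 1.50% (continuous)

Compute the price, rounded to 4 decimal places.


d1 = (ln(S/K) + (r - q + 0.5*sigma^2) * T) / (sigma * sqrt(T)) = 1.16601795
d2 = d1 - sigma * sqrt(T) = 1.08601795
exp(-rT) = 0.99203191; exp(-qT) = 0.99625702
P = K * exp(-rT) * N(-d2) - S_0 * exp(-qT) * N(-d1)
N(-d1) = 0.12180359; N(-d2) = 0.13873553
P = 23.3200 * 0.99203191 * 0.13873553 - 25.4100 * 0.99625702 * 0.12180359 = 0.1261

Answer: Price = 0.1261


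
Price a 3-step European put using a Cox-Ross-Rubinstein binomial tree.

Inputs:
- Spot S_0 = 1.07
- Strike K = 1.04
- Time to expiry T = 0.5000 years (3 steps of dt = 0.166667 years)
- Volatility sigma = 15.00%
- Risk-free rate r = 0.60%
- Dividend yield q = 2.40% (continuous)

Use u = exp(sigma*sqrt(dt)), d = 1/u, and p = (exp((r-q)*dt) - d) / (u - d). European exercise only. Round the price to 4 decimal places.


Answer: Price = V(0,0) = 0.0369

Derivation:
dt = T/N = 0.166667
u = exp(sigma*sqrt(dt)) = 1.063151; d = 1/u = 0.940600
p = (exp((r-q)*dt) - d) / (u - d) = 0.460253
Discount per step: exp(-r*dt) = 0.999000
Stock lattice S(k, i) with i counting down-moves:
  k=0: S(0,0) = 1.0700
  k=1: S(1,0) = 1.1376; S(1,1) = 1.0064
  k=2: S(2,0) = 1.2094; S(2,1) = 1.0700; S(2,2) = 0.9467
  k=3: S(3,0) = 1.2858; S(3,1) = 1.1376; S(3,2) = 1.0064; S(3,3) = 0.8904
Terminal payoffs V(N, i) = max(K - S_T, 0):
  V(3,0) = 0.000000; V(3,1) = 0.000000; V(3,2) = 0.033558; V(3,3) = 0.149572
Backward induction: V(k, i) = exp(-r*dt) * [p * V(k+1, i) + (1-p) * V(k+1, i+1)].
  V(2,0) = exp(-r*dt) * [p*0.000000 + (1-p)*0.000000] = 0.000000
  V(2,1) = exp(-r*dt) * [p*0.000000 + (1-p)*0.033558] = 0.018095
  V(2,2) = exp(-r*dt) * [p*0.033558 + (1-p)*0.149572] = 0.096080
  V(1,0) = exp(-r*dt) * [p*0.000000 + (1-p)*0.018095] = 0.009757
  V(1,1) = exp(-r*dt) * [p*0.018095 + (1-p)*0.096080] = 0.060127
  V(0,0) = exp(-r*dt) * [p*0.009757 + (1-p)*0.060127] = 0.036907


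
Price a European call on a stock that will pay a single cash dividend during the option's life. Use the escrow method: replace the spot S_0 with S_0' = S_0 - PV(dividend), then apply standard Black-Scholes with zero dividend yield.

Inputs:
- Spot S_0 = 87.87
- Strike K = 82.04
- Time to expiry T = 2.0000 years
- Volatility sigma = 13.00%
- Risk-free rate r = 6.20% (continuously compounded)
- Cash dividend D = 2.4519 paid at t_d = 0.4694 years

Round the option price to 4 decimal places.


Answer: Price = 14.4697

Derivation:
PV(D) = D * exp(-r * t_d) = 2.4519 * 0.97131661 = 2.38157119
S_0' = S_0 - PV(D) = 87.8700 - 2.38157119 = 85.48842881
d1 = (ln(S_0'/K) + (r + sigma^2/2)*T) / (sigma*sqrt(T)) = 0.99035253
d2 = d1 - sigma*sqrt(T) = 0.80650477
exp(-rT) = 0.88337984
N(d1) = 0.83899908; N(d2) = 0.79002407
C = S_0' * N(d1) - K * exp(-rT) * N(d2) = 85.48842881 * 0.83899908 - 82.0400 * 0.88337984 * 0.79002407 = 14.4697


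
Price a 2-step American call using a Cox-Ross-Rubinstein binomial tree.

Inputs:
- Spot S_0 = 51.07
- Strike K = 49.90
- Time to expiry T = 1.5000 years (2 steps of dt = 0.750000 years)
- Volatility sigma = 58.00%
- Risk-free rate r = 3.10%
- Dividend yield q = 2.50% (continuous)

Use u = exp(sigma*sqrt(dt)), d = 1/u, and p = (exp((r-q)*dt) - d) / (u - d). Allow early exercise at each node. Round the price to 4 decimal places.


dt = T/N = 0.750000
u = exp(sigma*sqrt(dt)) = 1.652509; d = 1/u = 0.605140
p = (exp((r-q)*dt) - d) / (u - d) = 0.381308
Discount per step: exp(-r*dt) = 0.977018
Stock lattice S(k, i) with i counting down-moves:
  k=0: S(0,0) = 51.0700
  k=1: S(1,0) = 84.3936; S(1,1) = 30.9045
  k=2: S(2,0) = 139.4612; S(2,1) = 51.0700; S(2,2) = 18.7016
Terminal payoffs V(N, i) = max(S_T - K, 0):
  V(2,0) = 89.561239; V(2,1) = 1.170000; V(2,2) = 0.000000
Backward induction: V(k, i) = exp(-r*dt) * [p * V(k+1, i) + (1-p) * V(k+1, i+1)]; then take max(V_cont, immediate exercise) for American.
  V(1,0) = exp(-r*dt) * [p*89.561239 + (1-p)*1.170000] = 34.072788; exercise = 34.493634; V(1,0) = max -> 34.493634
  V(1,1) = exp(-r*dt) * [p*1.170000 + (1-p)*0.000000] = 0.435877; exercise = 0.000000; V(1,1) = max -> 0.435877
  V(0,0) = exp(-r*dt) * [p*34.493634 + (1-p)*0.435877] = 13.113893; exercise = 1.170000; V(0,0) = max -> 13.113893

Answer: Price = V(0,0) = 13.1139


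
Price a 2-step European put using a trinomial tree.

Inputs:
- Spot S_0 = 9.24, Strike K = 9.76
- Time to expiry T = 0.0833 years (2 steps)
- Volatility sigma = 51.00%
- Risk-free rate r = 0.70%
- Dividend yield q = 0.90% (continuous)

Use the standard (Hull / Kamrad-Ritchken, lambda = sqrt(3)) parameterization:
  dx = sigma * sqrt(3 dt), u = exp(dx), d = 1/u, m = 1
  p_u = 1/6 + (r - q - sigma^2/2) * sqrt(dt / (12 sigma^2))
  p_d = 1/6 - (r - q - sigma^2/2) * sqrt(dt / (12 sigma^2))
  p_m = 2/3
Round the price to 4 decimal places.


Answer: Price = V(0,0) = 0.8649

Derivation:
dt = T/N = 0.041650; dx = sigma*sqrt(3*dt) = 0.180276
u = exp(dx) = 1.197548; d = 1/u = 0.835040
p_u = 0.151413, p_m = 0.666667, p_d = 0.181921
Discount per step: exp(-r*dt) = 0.999708
Stock lattice S(k, j) with j the centered position index:
  k=0: S(0,+0) = 9.2400
  k=1: S(1,-1) = 7.7158; S(1,+0) = 9.2400; S(1,+1) = 11.0653
  k=2: S(2,-2) = 6.4430; S(2,-1) = 7.7158; S(2,+0) = 9.2400; S(2,+1) = 11.0653; S(2,+2) = 13.2513
Terminal payoffs V(N, j) = max(K - S_T, 0):
  V(2,-2) = 3.317030; V(2,-1) = 2.044234; V(2,+0) = 0.520000; V(2,+1) = 0.000000; V(2,+2) = 0.000000
Backward induction: V(k, j) = exp(-r*dt) * [p_u * V(k+1, j+1) + p_m * V(k+1, j) + p_d * V(k+1, j-1)]
  V(1,-1) = exp(-r*dt) * [p_u*0.520000 + p_m*2.044234 + p_d*3.317030] = 2.044398
  V(1,+0) = exp(-r*dt) * [p_u*0.000000 + p_m*0.520000 + p_d*2.044234] = 0.718346
  V(1,+1) = exp(-r*dt) * [p_u*0.000000 + p_m*0.000000 + p_d*0.520000] = 0.094571
  V(0,+0) = exp(-r*dt) * [p_u*0.094571 + p_m*0.718346 + p_d*2.044398] = 0.864883


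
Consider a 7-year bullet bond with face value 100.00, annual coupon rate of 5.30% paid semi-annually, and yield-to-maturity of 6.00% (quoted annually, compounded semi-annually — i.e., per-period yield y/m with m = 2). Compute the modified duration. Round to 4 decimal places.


Coupon per period c = face * coupon_rate / m = 2.650000
Periods per year m = 2; per-period yield y/m = 0.030000
Number of cashflows N = 14
Cashflows (t years, CF_t, discount factor 1/(1+y/m)^(m*t), PV):
  t = 0.5000: CF_t = 2.650000, DF = 0.970874, PV = 2.572816
  t = 1.0000: CF_t = 2.650000, DF = 0.942596, PV = 2.497879
  t = 1.5000: CF_t = 2.650000, DF = 0.915142, PV = 2.425125
  t = 2.0000: CF_t = 2.650000, DF = 0.888487, PV = 2.354491
  t = 2.5000: CF_t = 2.650000, DF = 0.862609, PV = 2.285913
  t = 3.0000: CF_t = 2.650000, DF = 0.837484, PV = 2.219333
  t = 3.5000: CF_t = 2.650000, DF = 0.813092, PV = 2.154693
  t = 4.0000: CF_t = 2.650000, DF = 0.789409, PV = 2.091934
  t = 4.5000: CF_t = 2.650000, DF = 0.766417, PV = 2.031004
  t = 5.0000: CF_t = 2.650000, DF = 0.744094, PV = 1.971849
  t = 5.5000: CF_t = 2.650000, DF = 0.722421, PV = 1.914416
  t = 6.0000: CF_t = 2.650000, DF = 0.701380, PV = 1.858657
  t = 6.5000: CF_t = 2.650000, DF = 0.680951, PV = 1.804521
  t = 7.0000: CF_t = 102.650000, DF = 0.661118, PV = 67.863743
Price P = sum_t PV_t = 96.046374
First compute Macaulay numerator sum_t t * PV_t:
  t * PV_t at t = 0.5000: 1.286408
  t * PV_t at t = 1.0000: 2.497879
  t * PV_t at t = 1.5000: 3.637688
  t * PV_t at t = 2.0000: 4.708981
  t * PV_t at t = 2.5000: 5.714783
  t * PV_t at t = 3.0000: 6.658000
  t * PV_t at t = 3.5000: 7.541424
  t * PV_t at t = 4.0000: 8.367738
  t * PV_t at t = 4.5000: 9.139520
  t * PV_t at t = 5.0000: 9.859244
  t * PV_t at t = 5.5000: 10.529290
  t * PV_t at t = 6.0000: 11.151940
  t * PV_t at t = 6.5000: 11.729387
  t * PV_t at t = 7.0000: 475.046199
Macaulay duration D = 567.868481 / 96.046374 = 5.912441
Modified duration = D / (1 + y/m) = 5.912441 / (1 + 0.030000) = 5.740234

Answer: Modified duration = 5.7402


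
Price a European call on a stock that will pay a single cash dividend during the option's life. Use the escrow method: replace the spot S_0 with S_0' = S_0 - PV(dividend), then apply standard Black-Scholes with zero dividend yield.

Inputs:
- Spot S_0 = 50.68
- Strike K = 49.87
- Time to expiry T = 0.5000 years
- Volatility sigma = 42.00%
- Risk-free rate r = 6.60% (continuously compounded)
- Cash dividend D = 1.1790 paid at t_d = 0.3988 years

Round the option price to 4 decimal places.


Answer: Price = 6.4339

Derivation:
PV(D) = D * exp(-r * t_d) = 1.1790 * 0.97402257 = 1.14837261
S_0' = S_0 - PV(D) = 50.6800 - 1.14837261 = 49.53162739
d1 = (ln(S_0'/K) + (r + sigma^2/2)*T) / (sigma*sqrt(T)) = 0.23668475
d2 = d1 - sigma*sqrt(T) = -0.06030010
exp(-rT) = 0.96753856
N(d1) = 0.59354931; N(d2) = 0.47595831
C = S_0' * N(d1) - K * exp(-rT) * N(d2) = 49.53162739 * 0.59354931 - 49.8700 * 0.96753856 * 0.47595831 = 6.4339


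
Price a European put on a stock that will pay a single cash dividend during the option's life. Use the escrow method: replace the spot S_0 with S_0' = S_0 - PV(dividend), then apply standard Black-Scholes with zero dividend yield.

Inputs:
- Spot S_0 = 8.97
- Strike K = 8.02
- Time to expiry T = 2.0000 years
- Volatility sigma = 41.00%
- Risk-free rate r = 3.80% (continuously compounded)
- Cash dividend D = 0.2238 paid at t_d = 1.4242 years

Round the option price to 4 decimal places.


Answer: Price = 1.2554

Derivation:
PV(D) = D * exp(-r * t_d) = 0.2238 * 0.94731880 = 0.21200995
S_0' = S_0 - PV(D) = 8.9700 - 0.21200995 = 8.75799005
d1 = (ln(S_0'/K) + (r + sigma^2/2)*T) / (sigma*sqrt(T)) = 0.57280480
d2 = d1 - sigma*sqrt(T) = -0.00702276
exp(-rT) = 0.92681621
N(-d1) = 0.28338843; N(-d2) = 0.50280165
P = K * exp(-rT) * N(-d2) - S_0' * N(-d1) = 8.0200 * 0.92681621 * 0.50280165 - 8.75799005 * 0.28338843 = 1.2554


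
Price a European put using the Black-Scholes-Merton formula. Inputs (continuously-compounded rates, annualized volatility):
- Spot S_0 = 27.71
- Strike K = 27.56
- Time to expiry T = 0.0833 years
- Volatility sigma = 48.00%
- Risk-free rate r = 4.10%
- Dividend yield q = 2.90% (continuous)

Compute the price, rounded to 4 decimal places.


d1 = (ln(S/K) + (r - q + 0.5*sigma^2) * T) / (sigma * sqrt(T)) = 0.11566403
d2 = d1 - sigma * sqrt(T) = -0.02287232
exp(-rT) = 0.99659053; exp(-qT) = 0.99758722
P = K * exp(-rT) * N(-d2) - S_0 * exp(-qT) * N(-d1)
N(-d1) = 0.45395941; N(-d2) = 0.50912394
P = 27.5600 * 0.99659053 * 0.50912394 - 27.7100 * 0.99758722 * 0.45395941 = 1.4348

Answer: Price = 1.4348


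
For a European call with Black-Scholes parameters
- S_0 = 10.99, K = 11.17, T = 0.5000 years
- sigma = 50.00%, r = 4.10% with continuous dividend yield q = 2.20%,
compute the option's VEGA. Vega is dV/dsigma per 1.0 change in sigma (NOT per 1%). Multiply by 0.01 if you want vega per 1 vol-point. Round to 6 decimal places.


Answer: Vega = 3.028415

Derivation:
d1 = 0.1576965653; d2 = -0.1958568253
phi(d1) = 0.3940125031; exp(-qT) = 0.9890602788; exp(-rT) = 0.9797086965
Vega = S * exp(-qT) * phi(d1) * sqrt(T) = 10.9900 * 0.9890602788 * 0.3940125031 * 0.7071067812 = 3.028415


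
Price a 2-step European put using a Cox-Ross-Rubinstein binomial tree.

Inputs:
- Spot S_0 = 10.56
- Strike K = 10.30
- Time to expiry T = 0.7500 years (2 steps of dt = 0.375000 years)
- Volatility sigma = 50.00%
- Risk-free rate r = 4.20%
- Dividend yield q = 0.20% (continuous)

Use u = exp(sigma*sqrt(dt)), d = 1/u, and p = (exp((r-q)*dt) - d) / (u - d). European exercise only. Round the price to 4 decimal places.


dt = T/N = 0.375000
u = exp(sigma*sqrt(dt)) = 1.358235; d = 1/u = 0.736250
p = (exp((r-q)*dt) - d) / (u - d) = 0.448344
Discount per step: exp(-r*dt) = 0.984373
Stock lattice S(k, i) with i counting down-moves:
  k=0: S(0,0) = 10.5600
  k=1: S(1,0) = 14.3430; S(1,1) = 7.7748
  k=2: S(2,0) = 19.4811; S(2,1) = 10.5600; S(2,2) = 5.7242
Terminal payoffs V(N, i) = max(K - S_T, 0):
  V(2,0) = 0.000000; V(2,1) = 0.000000; V(2,2) = 4.575811
Backward induction: V(k, i) = exp(-r*dt) * [p * V(k+1, i) + (1-p) * V(k+1, i+1)].
  V(1,0) = exp(-r*dt) * [p*0.000000 + (1-p)*0.000000] = 0.000000
  V(1,1) = exp(-r*dt) * [p*0.000000 + (1-p)*4.575811] = 2.484828
  V(0,0) = exp(-r*dt) * [p*0.000000 + (1-p)*2.484828] = 1.349350

Answer: Price = V(0,0) = 1.3493


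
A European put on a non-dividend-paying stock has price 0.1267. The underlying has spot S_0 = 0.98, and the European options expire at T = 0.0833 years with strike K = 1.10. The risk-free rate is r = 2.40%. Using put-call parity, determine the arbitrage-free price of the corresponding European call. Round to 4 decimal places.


Answer: Call price = 0.0089

Derivation:
Put-call parity: C - P = S_0 * exp(-qT) - K * exp(-rT).
S_0 * exp(-qT) = 0.9800 * 1.00000000 = 0.98000000
K * exp(-rT) = 1.1000 * 0.99800280 = 1.09780308
C = P + S*exp(-qT) - K*exp(-rT)
C = 0.1267 + 0.98000000 - 1.09780308 = 0.0089


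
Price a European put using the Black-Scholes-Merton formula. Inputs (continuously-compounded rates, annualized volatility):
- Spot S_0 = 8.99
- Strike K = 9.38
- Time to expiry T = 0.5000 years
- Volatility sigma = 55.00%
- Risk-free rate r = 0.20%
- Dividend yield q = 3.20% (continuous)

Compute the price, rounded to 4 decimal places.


d1 = (ln(S/K) + (r - q + 0.5*sigma^2) * T) / (sigma * sqrt(T)) = 0.04668984
d2 = d1 - sigma * sqrt(T) = -0.34221889
exp(-rT) = 0.99900050; exp(-qT) = 0.98412732
P = K * exp(-rT) * N(-d2) - S_0 * exp(-qT) * N(-d1)
N(-d1) = 0.48138021; N(-d2) = 0.63390692
P = 9.3800 * 0.99900050 * 0.63390692 - 8.9900 * 0.98412732 * 0.48138021 = 1.6812

Answer: Price = 1.6812


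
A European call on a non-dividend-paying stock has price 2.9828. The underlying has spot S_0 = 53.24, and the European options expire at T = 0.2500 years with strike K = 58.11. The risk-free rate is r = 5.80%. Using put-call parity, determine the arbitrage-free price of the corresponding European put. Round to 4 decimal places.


Put-call parity: C - P = S_0 * exp(-qT) - K * exp(-rT).
S_0 * exp(-qT) = 53.2400 * 1.00000000 = 53.24000000
K * exp(-rT) = 58.1100 * 0.98560462 = 57.27348439
P = C - S*exp(-qT) + K*exp(-rT)
P = 2.9828 - 53.24000000 + 57.27348439 = 7.0163

Answer: Put price = 7.0163


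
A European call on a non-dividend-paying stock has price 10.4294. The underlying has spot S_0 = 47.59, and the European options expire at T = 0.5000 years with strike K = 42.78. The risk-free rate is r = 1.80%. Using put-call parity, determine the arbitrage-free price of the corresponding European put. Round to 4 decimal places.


Answer: Put price = 5.2361

Derivation:
Put-call parity: C - P = S_0 * exp(-qT) - K * exp(-rT).
S_0 * exp(-qT) = 47.5900 * 1.00000000 = 47.59000000
K * exp(-rT) = 42.7800 * 0.99104038 = 42.39670740
P = C - S*exp(-qT) + K*exp(-rT)
P = 10.4294 - 47.59000000 + 42.39670740 = 5.2361


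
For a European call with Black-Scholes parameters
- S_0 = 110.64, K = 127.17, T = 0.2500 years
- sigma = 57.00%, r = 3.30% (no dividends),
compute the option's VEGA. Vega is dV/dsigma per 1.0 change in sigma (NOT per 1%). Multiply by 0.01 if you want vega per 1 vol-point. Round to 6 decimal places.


d1 = -0.3171248655; d2 = -0.6021248655
phi(d1) = 0.3793778430; exp(-qT) = 1.0000000000; exp(-rT) = 0.9917839379
Vega = S * exp(-qT) * phi(d1) * sqrt(T) = 110.6400 * 1.0000000000 * 0.3793778430 * 0.5000000000 = 20.987182

Answer: Vega = 20.987182


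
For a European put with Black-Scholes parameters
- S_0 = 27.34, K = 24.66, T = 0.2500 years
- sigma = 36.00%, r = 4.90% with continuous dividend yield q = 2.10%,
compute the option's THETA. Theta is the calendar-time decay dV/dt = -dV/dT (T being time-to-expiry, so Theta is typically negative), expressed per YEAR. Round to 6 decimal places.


Answer: Theta = -2.831616

Derivation:
d1 = 0.7020462976; d2 = 0.5220462976
phi(d1) = 0.3118063256; exp(-qT) = 0.9947637572; exp(-rT) = 0.9878247258
Theta = -S*exp(-qT)*phi(d1)*sigma/(2*sqrt(T)) + r*K*exp(-rT)*N(-d2) - q*S*exp(-qT)*N(-d1)
N(-d1) = 0.2413251456; N(-d2) = 0.3008190479; sqrt(T) = 0.5000000000
Term 1 = -27.3400 * 0.9947637572 * 0.3118063256 * 0.3600 / (2 * 0.5000000000) = -3.0528529553
Term 2 = 0.0490 * 24.6600 * 0.9878247258 * 0.3008190479 = 0.3590660774
Term 3 = -0.0210 * 27.3400 * 0.9947637572 * 0.2413251456 = -0.1378289145
Theta = -3.0528529553 + (0.3590660774) + (-0.1378289145) = -2.831616


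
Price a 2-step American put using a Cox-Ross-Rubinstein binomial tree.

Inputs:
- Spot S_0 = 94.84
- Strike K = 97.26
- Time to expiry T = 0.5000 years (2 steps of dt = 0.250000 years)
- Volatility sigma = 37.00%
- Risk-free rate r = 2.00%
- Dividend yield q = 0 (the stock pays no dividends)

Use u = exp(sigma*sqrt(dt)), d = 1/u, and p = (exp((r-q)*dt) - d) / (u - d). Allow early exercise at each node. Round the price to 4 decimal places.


dt = T/N = 0.250000
u = exp(sigma*sqrt(dt)) = 1.203218; d = 1/u = 0.831104
p = (exp((r-q)*dt) - d) / (u - d) = 0.467352
Discount per step: exp(-r*dt) = 0.995012
Stock lattice S(k, i) with i counting down-moves:
  k=0: S(0,0) = 94.8400
  k=1: S(1,0) = 114.1132; S(1,1) = 78.8219
  k=2: S(2,0) = 137.3032; S(2,1) = 94.8400; S(2,2) = 65.5092
Terminal payoffs V(N, i) = max(K - S_T, 0):
  V(2,0) = 0.000000; V(2,1) = 2.420000; V(2,2) = 31.750756
Backward induction: V(k, i) = exp(-r*dt) * [p * V(k+1, i) + (1-p) * V(k+1, i+1)]; then take max(V_cont, immediate exercise) for American.
  V(1,0) = exp(-r*dt) * [p*0.000000 + (1-p)*2.420000] = 1.282580; exercise = 0.000000; V(1,0) = max -> 1.282580
  V(1,1) = exp(-r*dt) * [p*2.420000 + (1-p)*31.750756] = 17.952983; exercise = 18.438070; V(1,1) = max -> 18.438070
  V(0,0) = exp(-r*dt) * [p*1.282580 + (1-p)*18.438070] = 10.368448; exercise = 2.420000; V(0,0) = max -> 10.368448

Answer: Price = V(0,0) = 10.3684


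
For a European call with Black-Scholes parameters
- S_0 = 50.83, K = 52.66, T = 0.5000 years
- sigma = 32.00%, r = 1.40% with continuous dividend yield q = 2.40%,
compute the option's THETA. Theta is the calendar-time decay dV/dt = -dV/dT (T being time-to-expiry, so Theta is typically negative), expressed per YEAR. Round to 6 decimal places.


d1 = -0.0652722430; d2 = -0.2915464130
phi(d1) = 0.3980933450; exp(-qT) = 0.9880717129; exp(-rT) = 0.9930244429
Theta = -S*exp(-qT)*phi(d1)*sigma/(2*sqrt(T)) - r*K*exp(-rT)*N(d2) + q*S*exp(-qT)*N(d1)
N(d1) = 0.4739786210; N(d2) = 0.3853167262; sqrt(T) = 0.7071067812
Term 1 = -50.8300 * 0.9880717129 * 0.3980933450 * 0.3200 / (2 * 0.7071067812) = -4.5240612270
Term 2 = -0.0140 * 52.6600 * 0.9930244429 * 0.3853167262 = -0.2820893504
Term 3 = 0.0240 * 50.8300 * 0.9880717129 * 0.4739786210 = 0.5713188729
Theta = -4.5240612270 + (-0.2820893504) + (0.5713188729) = -4.234832

Answer: Theta = -4.234832


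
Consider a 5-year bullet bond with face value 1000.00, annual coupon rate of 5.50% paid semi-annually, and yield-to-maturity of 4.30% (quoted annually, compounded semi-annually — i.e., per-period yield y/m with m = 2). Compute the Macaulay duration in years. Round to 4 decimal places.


Coupon per period c = face * coupon_rate / m = 27.500000
Periods per year m = 2; per-period yield y/m = 0.021500
Number of cashflows N = 10
Cashflows (t years, CF_t, discount factor 1/(1+y/m)^(m*t), PV):
  t = 0.5000: CF_t = 27.500000, DF = 0.978953, PV = 26.921194
  t = 1.0000: CF_t = 27.500000, DF = 0.958348, PV = 26.354571
  t = 1.5000: CF_t = 27.500000, DF = 0.938177, PV = 25.799874
  t = 2.0000: CF_t = 27.500000, DF = 0.918431, PV = 25.256851
  t = 2.5000: CF_t = 27.500000, DF = 0.899100, PV = 24.725258
  t = 3.0000: CF_t = 27.500000, DF = 0.880177, PV = 24.204854
  t = 3.5000: CF_t = 27.500000, DF = 0.861651, PV = 23.695403
  t = 4.0000: CF_t = 27.500000, DF = 0.843515, PV = 23.196674
  t = 4.5000: CF_t = 27.500000, DF = 0.825762, PV = 22.708443
  t = 5.0000: CF_t = 1027.500000, DF = 0.808381, PV = 830.611846
Price P = sum_t PV_t = 1053.474970
Macaulay numerator sum_t t * PV_t:
  t * PV_t at t = 0.5000: 13.460597
  t * PV_t at t = 1.0000: 26.354571
  t * PV_t at t = 1.5000: 38.699811
  t * PV_t at t = 2.0000: 50.513703
  t * PV_t at t = 2.5000: 61.813146
  t * PV_t at t = 3.0000: 72.614562
  t * PV_t at t = 3.5000: 82.933910
  t * PV_t at t = 4.0000: 92.786697
  t * PV_t at t = 4.5000: 102.187993
  t * PV_t at t = 5.0000: 4153.059232
Macaulay duration D = (sum_t t * PV_t) / P = 4694.424222 / 1053.474970 = 4.456133

Answer: Macaulay duration = 4.4561 years


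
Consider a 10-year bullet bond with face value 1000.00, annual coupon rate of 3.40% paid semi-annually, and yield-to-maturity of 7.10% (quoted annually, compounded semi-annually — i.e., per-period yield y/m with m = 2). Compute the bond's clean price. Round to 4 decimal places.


Answer: Price = 738.2561

Derivation:
Coupon per period c = face * coupon_rate / m = 17.000000
Periods per year m = 2; per-period yield y/m = 0.035500
Number of cashflows N = 20
Cashflows (t years, CF_t, discount factor 1/(1+y/m)^(m*t), PV):
  t = 0.5000: CF_t = 17.000000, DF = 0.965717, PV = 16.417190
  t = 1.0000: CF_t = 17.000000, DF = 0.932609, PV = 15.854360
  t = 1.5000: CF_t = 17.000000, DF = 0.900637, PV = 15.310826
  t = 2.0000: CF_t = 17.000000, DF = 0.869760, PV = 14.785925
  t = 2.5000: CF_t = 17.000000, DF = 0.839942, PV = 14.279020
  t = 3.0000: CF_t = 17.000000, DF = 0.811147, PV = 13.789493
  t = 3.5000: CF_t = 17.000000, DF = 0.783338, PV = 13.316749
  t = 4.0000: CF_t = 17.000000, DF = 0.756483, PV = 12.860211
  t = 4.5000: CF_t = 17.000000, DF = 0.730549, PV = 12.419325
  t = 5.0000: CF_t = 17.000000, DF = 0.705503, PV = 11.993554
  t = 5.5000: CF_t = 17.000000, DF = 0.681316, PV = 11.582379
  t = 6.0000: CF_t = 17.000000, DF = 0.657959, PV = 11.185301
  t = 6.5000: CF_t = 17.000000, DF = 0.635402, PV = 10.801836
  t = 7.0000: CF_t = 17.000000, DF = 0.613619, PV = 10.431517
  t = 7.5000: CF_t = 17.000000, DF = 0.592582, PV = 10.073894
  t = 8.0000: CF_t = 17.000000, DF = 0.572267, PV = 9.728531
  t = 8.5000: CF_t = 17.000000, DF = 0.552648, PV = 9.395008
  t = 9.0000: CF_t = 17.000000, DF = 0.533701, PV = 9.072920
  t = 9.5000: CF_t = 17.000000, DF = 0.515404, PV = 8.761873
  t = 10.0000: CF_t = 1017.000000, DF = 0.497735, PV = 506.196209
Price P = sum_t PV_t = 738.256121
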